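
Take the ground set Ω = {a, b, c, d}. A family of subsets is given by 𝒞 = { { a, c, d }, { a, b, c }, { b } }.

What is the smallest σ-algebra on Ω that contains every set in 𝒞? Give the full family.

Initial family (5 sets): { ∅, { b }, { a, b, c }, { a, c, d }, Ω }.
Pass 1: 1 new —
  { d }  = { a, b, c }ᶜ
  |family| = 6
Pass 2: +1 →
  { b, d }  = { d } ∪ { b }
  |family| = 7
Pass 3: 1 new —
  { a, c }  = { b, d }ᶜ
  |family| = 8
Pass 4: stable.

|σ(𝒞)| = 8.  σ(𝒞) = { ∅, { b }, { d }, { a, c }, { b, d }, { a, b, c }, { a, c, d }, Ω }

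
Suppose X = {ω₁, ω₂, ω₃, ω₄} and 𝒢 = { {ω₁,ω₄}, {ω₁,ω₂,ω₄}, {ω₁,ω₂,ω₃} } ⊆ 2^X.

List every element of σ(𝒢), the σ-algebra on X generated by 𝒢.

Answer: σ(𝒢) = { {}, {ω₁}, {ω₂}, {ω₃}, {ω₄}, {ω₁,ω₂}, {ω₁,ω₃}, {ω₁,ω₄}, {ω₂,ω₃}, {ω₂,ω₄}, {ω₃,ω₄}, {ω₁,ω₂,ω₃}, {ω₁,ω₂,ω₄}, {ω₁,ω₃,ω₄}, {ω₂,ω₃,ω₄}, X }

Check:
Begin from { {}, {ω₁,ω₄}, {ω₁,ω₂,ω₃}, {ω₁,ω₂,ω₄}, X } (that is, 𝒢 plus ∅ and X).
Iteration 1: +3 →
  {ω₃}  = {ω₁,ω₂,ω₄}ᶜ
  {ω₄}  = {ω₁,ω₂,ω₃}ᶜ
  {ω₂,ω₃}  = {ω₁,ω₄}ᶜ
  |family| = 8
Iteration 2. New:
  {ω₃,ω₄}  = {ω₄} ∪ {ω₃}
  {ω₁,ω₃,ω₄}  = {ω₃} ∪ {ω₁,ω₄}
  {ω₂,ω₃,ω₄}  = {ω₄} ∪ {ω₂,ω₃}
  |family| = 11
Iteration 3: 3 new —
  {ω₁}  = {ω₂,ω₃,ω₄}ᶜ
  {ω₂}  = {ω₁,ω₃,ω₄}ᶜ
  {ω₁,ω₂}  = {ω₃,ω₄}ᶜ
  |family| = 14
Iteration 4: 2 new —
  {ω₁,ω₃}  = {ω₃} ∪ {ω₁}
  {ω₂,ω₄}  = {ω₄} ∪ {ω₂}
  |family| = 16
Iteration 5: already closed under ᶜ and ∪.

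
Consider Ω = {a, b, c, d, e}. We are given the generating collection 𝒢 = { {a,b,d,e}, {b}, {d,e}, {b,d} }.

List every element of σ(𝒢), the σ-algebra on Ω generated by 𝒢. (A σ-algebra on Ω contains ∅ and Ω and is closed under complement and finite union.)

σ(𝒢) = { {}, {a}, {b}, {c}, {d}, {e}, {a,b}, {a,c}, {a,d}, {a,e}, {b,c}, {b,d}, {b,e}, {c,d}, {c,e}, {d,e}, {a,b,c}, {a,b,d}, {a,b,e}, {a,c,d}, {a,c,e}, {a,d,e}, {b,c,d}, {b,c,e}, {b,d,e}, {c,d,e}, {a,b,c,d}, {a,b,c,e}, {a,b,d,e}, {a,c,d,e}, {b,c,d,e}, Ω }

Derivation:
Seed the family with 𝒢 together with ∅ and Ω: { {}, {b}, {b,d}, {d,e}, {a,b,d,e}, Ω }.
Pass 1: 5 new —
  {c}  = ᶜ of {a,b,d,e}
  {a,b,c}  = ᶜ of {d,e}
  {a,c,e}  = ᶜ of {b,d}
  {b,d,e}  = {d,e} ∪ {b}
  {a,c,d,e}  = ᶜ of {b}
  |family| = 11
Pass 2. New:
  {a,c}  = ᶜ of {b,d,e}
  {b,c}  = {b} ∪ {c}
  {b,c,d}  = {c} ∪ {b,d}
  {c,d,e}  = {d,e} ∪ {c}
  {a,b,c,d}  = {a,b,c} ∪ {b,d}
  {a,b,c,e}  = {a,b,c} ∪ {a,c,e}
  {b,c,d,e}  = {c} ∪ {b,d,e}
  |family| = 18
Pass 3. New:
  {a}  = ᶜ of {b,c,d,e}
  {d}  = ᶜ of {a,b,c,e}
  {e}  = ᶜ of {a,b,c,d}
  {a,b}  = ᶜ of {c,d,e}
  {a,e}  = ᶜ of {b,c,d}
  {a,d,e}  = ᶜ of {b,c}
  |family| = 24
Pass 4. New:
  {a,d}  = {d} ∪ {a}
  {b,e}  = {b} ∪ {e}
  {c,d}  = {c} ∪ {d}
  {c,e}  = {e} ∪ {c}
  {a,b,d}  = {a,b} ∪ {d}
  {a,b,e}  = {a,b} ∪ {e}
  {a,c,d}  = {a,c} ∪ {d}
  {b,c,e}  = {e} ∪ {b,c}
  |family| = 32
Pass 5: already closed under ᶜ and ∪.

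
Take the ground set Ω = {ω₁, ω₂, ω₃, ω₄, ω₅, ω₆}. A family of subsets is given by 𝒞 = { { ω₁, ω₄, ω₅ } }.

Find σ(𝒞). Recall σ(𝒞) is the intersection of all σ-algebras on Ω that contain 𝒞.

Take S₀ = 𝒞 ∪ {∅, Ω} = { {  }, { ω₁, ω₄, ω₅ }, Ω }.
Iteration 1: +1 →
  { ω₂, ω₃, ω₆ }  = Ω∖{ ω₁, ω₄, ω₅ }
  [4 total]
Iteration 2: no new sets; the family is a σ-algebra.

Hence σ(𝒞) has 4 members: { {  }, { ω₁, ω₄, ω₅ }, { ω₂, ω₃, ω₆ }, Ω }.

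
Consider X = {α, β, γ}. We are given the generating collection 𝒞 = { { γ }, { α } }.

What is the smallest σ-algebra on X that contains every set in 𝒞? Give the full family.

Answer: σ(𝒞) = { {}, { α }, { β }, { γ }, { α, β }, { α, γ }, { β, γ }, X }

Derivation:
Begin from { {}, { α }, { γ }, X } (that is, 𝒞 plus ∅ and X).
Round 1: 3 new —
  { α, β }  = ᶜ of { γ }
  { α, γ }  = { γ } ∪ { α }
  { β, γ }  = ᶜ of { α }
  — 7 sets.
Round 2. New:
  { β }  = ᶜ of { α, γ }
  — 8 sets.
Round 3: already closed under ᶜ and ∪.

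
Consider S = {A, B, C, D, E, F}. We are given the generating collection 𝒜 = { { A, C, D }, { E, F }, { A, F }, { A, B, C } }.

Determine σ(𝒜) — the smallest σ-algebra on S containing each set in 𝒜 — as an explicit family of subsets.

Initial family (6 sets): { {}, { A, F }, { E, F }, { A, B, C }, { A, C, D }, S }.
Step 1 adds 9:
  { A, E, F }  = { E, F } ∪ { A, F }
  { B, E, F }  = S∖{ A, C, D }
  { D, E, F }  = S∖{ A, B, C }
  { A, B, C, D }  = S∖{ E, F }
  { A, B, C, F }  = { A, B, C } ∪ { A, F }
  { A, C, D, F }  = { A, C, D } ∪ { A, F }
  { B, C, D, E }  = S∖{ A, F }
  { A, B, C, E, F }  = { A, B, C } ∪ { E, F }
  { A, C, D, E, F }  = { A, C, D } ∪ { E, F }
  (now 15)
Step 2: +11 →
  { B }  = S∖{ A, C, D, E, F }
  { D }  = S∖{ A, B, C, E, F }
  { B, E }  = S∖{ A, C, D, F }
  { D, E }  = S∖{ A, B, C, F }
  { B, C, D }  = S∖{ A, E, F }
  { A, B, E, F }  = { A, F } ∪ { B, E, F }
  { A, D, E, F }  = { A, F } ∪ { D, E, F }
  { B, D, E, F }  = { B, E, F } ∪ { D, E, F }
  { A, B, C, D, E }  = { A, B, C } ∪ { B, C, D, E }
  { A, B, C, D, F }  = { A, B, C } ∪ { A, C, D, F }
  { B, C, D, E, F }  = { E, F } ∪ { B, C, D, E }
  (now 26)
Step 3: +13 →
  { A }  = S∖{ B, C, D, E, F }
  { E }  = S∖{ A, B, C, D, F }
  { F }  = S∖{ A, B, C, D, E }
  { A, C }  = S∖{ B, D, E, F }
  { B, C }  = S∖{ A, D, E, F }
  { B, D }  = { B } ∪ { D }
  { C, D }  = S∖{ A, B, E, F }
  { A, B, F }  = { A, F } ∪ { B }
  { A, D, F }  = { A, F } ∪ { D }
  { B, D, E }  = { B, E } ∪ { D, E }
  { A, B, C, E }  = { B, E } ∪ { A, B, C }
  { A, C, D, E }  = { D, E } ∪ { A, C, D }
  { A, B, D, E, F }  = { B, E } ∪ { A, D, E, F }
  (now 39)
Step 4: +22 →
  { C }  = S∖{ A, B, D, E, F }
  { A, B }  = { B } ∪ { A }
  { A, D }  = { D } ∪ { A }
  { A, E }  = { A } ∪ { E }
  { B, F }  = S∖{ A, C, D, E }
  { D, F }  = S∖{ A, B, C, E }
  { A, B, D }  = { A } ∪ { B, D }
  { A, B, E }  = { A } ∪ { B, E }
  { A, C, E }  = { A, C } ∪ { E }
  { A, C, F }  = S∖{ B, D, E }
  { A, D, E }  = { D, E } ∪ { A }
  { B, C, E }  = S∖{ A, D, F }
  { B, C, F }  = { B, C } ∪ { F }
  { B, D, F }  = { B, D } ∪ { F }
  { C, D, E }  = S∖{ A, B, F }
  { C, D, F }  = { C, D } ∪ { F }
  { A, B, D, E }  = { B, D, E } ∪ { A }
  { A, B, D, F }  = { A, F } ∪ { B, D }
  { A, C, E, F }  = S∖{ B, D }
  { B, C, D, F }  = { B, C, D } ∪ { F }
  { B, C, E, F }  = { B, C } ∪ { E, F }
  { C, D, E, F }  = { C, D } ∪ { D, E, F }
  (now 61)
Step 5. New:
  { C, E }  = S∖{ A, B, D, F }
  { C, F }  = S∖{ A, B, D, E }
  { C, E, F }  = S∖{ A, B, D }
  (now 64)
Step 6 adds nothing — fixpoint reached.

Therefore σ(𝒜) = { {}, { A }, { B }, { C }, { D }, { E }, { F }, { A, B }, { A, C }, { A, D }, { A, E }, { A, F }, { B, C }, { B, D }, { B, E }, { B, F }, { C, D }, { C, E }, { C, F }, { D, E }, { D, F }, { E, F }, { A, B, C }, { A, B, D }, { A, B, E }, { A, B, F }, { A, C, D }, { A, C, E }, { A, C, F }, { A, D, E }, { A, D, F }, { A, E, F }, { B, C, D }, { B, C, E }, { B, C, F }, { B, D, E }, { B, D, F }, { B, E, F }, { C, D, E }, { C, D, F }, { C, E, F }, { D, E, F }, { A, B, C, D }, { A, B, C, E }, { A, B, C, F }, { A, B, D, E }, { A, B, D, F }, { A, B, E, F }, { A, C, D, E }, { A, C, D, F }, { A, C, E, F }, { A, D, E, F }, { B, C, D, E }, { B, C, D, F }, { B, C, E, F }, { B, D, E, F }, { C, D, E, F }, { A, B, C, D, E }, { A, B, C, D, F }, { A, B, C, E, F }, { A, B, D, E, F }, { A, C, D, E, F }, { B, C, D, E, F }, S } (|σ(𝒜)| = 64).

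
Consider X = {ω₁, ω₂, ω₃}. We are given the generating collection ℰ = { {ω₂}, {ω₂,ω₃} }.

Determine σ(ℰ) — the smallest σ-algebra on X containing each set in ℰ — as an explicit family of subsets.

Initial family (4 sets): { {}, {ω₂}, {ω₂,ω₃}, X }.
Step 1 adds 2:
  {ω₁}  = {ω₂,ω₃}ᶜ
  {ω₁,ω₃}  = {ω₂}ᶜ
  (now 6)
Step 2: 1 new —
  {ω₁,ω₂}  = {ω₂} ∪ {ω₁}
  (now 7)
Step 3. New:
  {ω₃}  = {ω₁,ω₂}ᶜ
  (now 8)
Step 4: already closed under ᶜ and ∪.

Hence σ(ℰ) has 8 members: { {}, {ω₁}, {ω₂}, {ω₃}, {ω₁,ω₂}, {ω₁,ω₃}, {ω₂,ω₃}, X }.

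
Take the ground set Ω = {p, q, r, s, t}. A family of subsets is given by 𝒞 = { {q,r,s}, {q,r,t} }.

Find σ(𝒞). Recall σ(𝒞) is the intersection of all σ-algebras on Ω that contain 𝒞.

σ(𝒞) = { {}, {p}, {s}, {t}, {p,s}, {p,t}, {q,r}, {s,t}, {p,q,r}, {p,s,t}, {q,r,s}, {q,r,t}, {p,q,r,s}, {p,q,r,t}, {q,r,s,t}, Ω }

Working:
Take S₀ = 𝒞 ∪ {∅, Ω} = { {}, {q,r,s}, {q,r,t}, Ω }.
Round 1. New:
  {p,s}  = {q,r,t}ᶜ
  {p,t}  = {q,r,s}ᶜ
  {q,r,s,t}  = {q,r,s} ∪ {q,r,t}
Round 2 (4 new):
  {p}  = {q,r,s,t}ᶜ
  {p,s,t}  = {p,s} ∪ {p,t}
  {p,q,r,s}  = {q,r,s} ∪ {p,s}
  {p,q,r,t}  = {q,r,t} ∪ {p,t}
Round 3. New:
  {s}  = {p,q,r,t}ᶜ
  {t}  = {p,q,r,s}ᶜ
  {q,r}  = {p,s,t}ᶜ
Round 4. New:
  {s,t}  = {s} ∪ {t}
  {p,q,r}  = {q,r} ∪ {p}
Round 5: closed — nothing new.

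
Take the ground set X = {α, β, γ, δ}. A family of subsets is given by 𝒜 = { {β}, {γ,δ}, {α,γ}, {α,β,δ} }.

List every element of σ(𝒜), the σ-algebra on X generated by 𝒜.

Begin from { {}, {β}, {α,γ}, {γ,δ}, {α,β,δ}, X } (that is, 𝒜 plus ∅ and X).
Round 1 (6 new):
  {γ}  = X∖{α,β,δ}
  {α,β}  = X∖{γ,δ}
  {β,δ}  = X∖{α,γ}
  {α,β,γ}  = {α,γ} ∪ {β}
  {α,γ,δ}  = X∖{β}
  {β,γ,δ}  = {γ,δ} ∪ {β}
  |family| = 12
Round 2: +3 →
  {α}  = X∖{β,γ,δ}
  {δ}  = X∖{α,β,γ}
  {β,γ}  = {β} ∪ {γ}
  |family| = 15
Round 3. New:
  {α,δ}  = X∖{β,γ}
  |family| = 16
Round 4: stable.

σ(𝒜) = { {}, {α}, {β}, {γ}, {δ}, {α,β}, {α,γ}, {α,δ}, {β,γ}, {β,δ}, {γ,δ}, {α,β,γ}, {α,β,δ}, {α,γ,δ}, {β,γ,δ}, X }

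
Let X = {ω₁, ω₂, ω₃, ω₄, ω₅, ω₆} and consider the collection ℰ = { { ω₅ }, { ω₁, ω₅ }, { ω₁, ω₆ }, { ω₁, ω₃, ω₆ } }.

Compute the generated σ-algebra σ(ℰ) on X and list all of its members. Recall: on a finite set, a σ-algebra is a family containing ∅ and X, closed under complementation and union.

Start: ℰ ∪ {∅, X} = { {  }, { ω₅ }, { ω₁, ω₅ }, { ω₁, ω₆ }, { ω₁, ω₃, ω₆ }, X }.
Round 1 (6 new):
  { ω₁, ω₅, ω₆ }  = { ω₁, ω₅ } ∪ { ω₁, ω₆ }
  { ω₂, ω₄, ω₅ }  = X∖{ ω₁, ω₃, ω₆ }
  { ω₁, ω₃, ω₅, ω₆ }  = { ω₁, ω₃, ω₆ } ∪ { ω₁, ω₅ }
  { ω₂, ω₃, ω₄, ω₅ }  = X∖{ ω₁, ω₆ }
  { ω₂, ω₃, ω₄, ω₆ }  = X∖{ ω₁, ω₅ }
  { ω₁, ω₂, ω₃, ω₄, ω₆ }  = X∖{ ω₅ }
  — 12 sets.
Round 2. New:
  { ω₂, ω₄ }  = X∖{ ω₁, ω₃, ω₅, ω₆ }
  { ω₂, ω₃, ω₄ }  = X∖{ ω₁, ω₅, ω₆ }
  { ω₁, ω₂, ω₄, ω₅ }  = { ω₁, ω₅ } ∪ { ω₂, ω₄, ω₅ }
  { ω₁, ω₂, ω₃, ω₄, ω₅ }  = { ω₂, ω₃, ω₄, ω₅ } ∪ { ω₁, ω₅ }
  { ω₁, ω₂, ω₄, ω₅, ω₆ }  = { ω₁, ω₆ } ∪ { ω₂, ω₄, ω₅ }
  { ω₂, ω₃, ω₄, ω₅, ω₆ }  = { ω₂, ω₃, ω₄, ω₅ } ∪ { ω₂, ω₃, ω₄, ω₆ }
  — 18 sets.
Round 3 (5 new):
  { ω₁ }  = X∖{ ω₂, ω₃, ω₄, ω₅, ω₆ }
  { ω₃ }  = X∖{ ω₁, ω₂, ω₄, ω₅, ω₆ }
  { ω₆ }  = X∖{ ω₁, ω₂, ω₃, ω₄, ω₅ }
  { ω₃, ω₆ }  = X∖{ ω₁, ω₂, ω₄, ω₅ }
  { ω₁, ω₂, ω₄, ω₆ }  = { ω₁, ω₆ } ∪ { ω₂, ω₄ }
  — 23 sets.
Round 4: 9 new —
  { ω₁, ω₃ }  = { ω₃ } ∪ { ω₁ }
  { ω₃, ω₅ }  = X∖{ ω₁, ω₂, ω₄, ω₆ }
  { ω₅, ω₆ }  = { ω₆ } ∪ { ω₅ }
  { ω₁, ω₂, ω₄ }  = { ω₂, ω₄ } ∪ { ω₁ }
  { ω₁, ω₃, ω₅ }  = { ω₃ } ∪ { ω₁, ω₅ }
  { ω₂, ω₄, ω₆ }  = { ω₆ } ∪ { ω₂, ω₄ }
  { ω₃, ω₅, ω₆ }  = { ω₅ } ∪ { ω₃, ω₆ }
  { ω₁, ω₂, ω₃, ω₄ }  = { ω₂, ω₃, ω₄ } ∪ { ω₁ }
  { ω₂, ω₄, ω₅, ω₆ }  = { ω₆ } ∪ { ω₂, ω₄, ω₅ }
  — 32 sets.
Round 5: stable.

σ(ℰ) = { {  }, { ω₁ }, { ω₃ }, { ω₅ }, { ω₆ }, { ω₁, ω₃ }, { ω₁, ω₅ }, { ω₁, ω₆ }, { ω₂, ω₄ }, { ω₃, ω₅ }, { ω₃, ω₆ }, { ω₅, ω₆ }, { ω₁, ω₂, ω₄ }, { ω₁, ω₃, ω₅ }, { ω₁, ω₃, ω₆ }, { ω₁, ω₅, ω₆ }, { ω₂, ω₃, ω₄ }, { ω₂, ω₄, ω₅ }, { ω₂, ω₄, ω₆ }, { ω₃, ω₅, ω₆ }, { ω₁, ω₂, ω₃, ω₄ }, { ω₁, ω₂, ω₄, ω₅ }, { ω₁, ω₂, ω₄, ω₆ }, { ω₁, ω₃, ω₅, ω₆ }, { ω₂, ω₃, ω₄, ω₅ }, { ω₂, ω₃, ω₄, ω₆ }, { ω₂, ω₄, ω₅, ω₆ }, { ω₁, ω₂, ω₃, ω₄, ω₅ }, { ω₁, ω₂, ω₃, ω₄, ω₆ }, { ω₁, ω₂, ω₄, ω₅, ω₆ }, { ω₂, ω₃, ω₄, ω₅, ω₆ }, X }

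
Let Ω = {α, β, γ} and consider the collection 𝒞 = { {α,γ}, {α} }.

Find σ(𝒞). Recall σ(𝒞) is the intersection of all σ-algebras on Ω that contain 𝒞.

Begin from { ∅, {α}, {α,γ}, Ω } (that is, 𝒞 plus ∅ and Ω).
Iteration 1: +2 →
  {β}  = {α,γ}ᶜ
  {β,γ}  = {α}ᶜ
  — 6 sets.
Iteration 2 (1 new):
  {α,β}  = {β} ∪ {α}
  — 7 sets.
Iteration 3. New:
  {γ}  = {α,β}ᶜ
  — 8 sets.
Iteration 4: already closed under ᶜ and ∪.

Hence σ(𝒞) has 8 members: { ∅, {α}, {β}, {γ}, {α,β}, {α,γ}, {β,γ}, Ω }.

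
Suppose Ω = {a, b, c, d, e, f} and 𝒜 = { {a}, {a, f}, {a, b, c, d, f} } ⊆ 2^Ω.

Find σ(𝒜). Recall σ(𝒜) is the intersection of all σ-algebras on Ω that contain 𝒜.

Start: 𝒜 ∪ {∅, Ω} = { {}, {a}, {a, f}, {a, b, c, d, f}, Ω }.
Pass 1 (3 new):
  {e}  = {a, b, c, d, f}ᶜ
  {b, c, d, e}  = {a, f}ᶜ
  {b, c, d, e, f}  = {a}ᶜ
Pass 2: +3 →
  {a, e}  = {e} ∪ {a}
  {a, e, f}  = {e} ∪ {a, f}
  {a, b, c, d, e}  = {b, c, d, e} ∪ {a}
Pass 3. New:
  {f}  = {a, b, c, d, e}ᶜ
  {b, c, d}  = {a, e, f}ᶜ
  {b, c, d, f}  = {a, e}ᶜ
Pass 4. New:
  {e, f}  = {e} ∪ {f}
  {a, b, c, d}  = {b, c, d} ∪ {a}
Pass 5: closed — nothing new.

|σ(𝒜)| = 16.  σ(𝒜) = { {}, {a}, {e}, {f}, {a, e}, {a, f}, {e, f}, {a, e, f}, {b, c, d}, {a, b, c, d}, {b, c, d, e}, {b, c, d, f}, {a, b, c, d, e}, {a, b, c, d, f}, {b, c, d, e, f}, Ω }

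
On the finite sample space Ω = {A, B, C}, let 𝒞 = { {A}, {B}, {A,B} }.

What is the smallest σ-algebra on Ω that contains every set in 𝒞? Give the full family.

Answer: σ(𝒞) = { {}, {A}, {B}, {C}, {A,B}, {A,C}, {B,C}, Ω }

Check:
Take S₀ = 𝒞 ∪ {∅, Ω} = { {}, {A}, {B}, {A,B}, Ω }.
Step 1 (3 new):
  {C}  = complement {A,B}
  {A,C}  = complement {B}
  {B,C}  = complement {A}
  |family| = 8
Step 2: already closed under ᶜ and ∪.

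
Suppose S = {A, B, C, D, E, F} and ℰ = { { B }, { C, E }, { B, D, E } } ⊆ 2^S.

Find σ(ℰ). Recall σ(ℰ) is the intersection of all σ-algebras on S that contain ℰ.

Start: ℰ ∪ {∅, S} = { ∅, { B }, { C, E }, { B, D, E }, S }.
Round 1: +5 →
  { A, C, F }  = ᶜ of { B, D, E }
  { B, C, E }  = { C, E } ∪ { B }
  { A, B, D, F }  = ᶜ of { C, E }
  { B, C, D, E }  = { C, E } ∪ { B, D, E }
  { A, C, D, E, F }  = ᶜ of { B }
  (now 10)
Round 2 adds 7:
  { A, F }  = ᶜ of { B, C, D, E }
  { A, D, F }  = ᶜ of { B, C, E }
  { A, B, C, F }  = { A, C, F } ∪ { B }
  { A, C, E, F }  = { A, C, F } ∪ { C, E }
  { A, B, C, D, F }  = { A, B, D, F } ∪ { A, C, F }
  { A, B, C, E, F }  = { A, C, F } ∪ { B, C, E }
  { A, B, D, E, F }  = { A, B, D, F } ∪ { B, D, E }
  (now 17)
Round 3: 7 new —
  { C }  = ᶜ of { A, B, D, E, F }
  { D }  = ᶜ of { A, B, C, E, F }
  { E }  = ᶜ of { A, B, C, D, F }
  { B, D }  = ᶜ of { A, C, E, F }
  { D, E }  = ᶜ of { A, B, C, F }
  { A, B, F }  = { A, F } ∪ { B }
  { A, C, D, F }  = { A, C, F } ∪ { A, D, F }
  (now 24)
Round 4. New:
  { B, C }  = { B } ∪ { C }
  { B, E }  = ᶜ of { A, C, D, F }
  { C, D }  = { C } ∪ { D }
  { A, E, F }  = { A, F } ∪ { E }
  { B, C, D }  = { C } ∪ { B, D }
  { C, D, E }  = ᶜ of { A, B, F }
  { A, B, E, F }  = { E } ∪ { A, B, F }
  { A, D, E, F }  = { A, F } ∪ { D, E }
  (now 32)
Round 5: stable.

σ(ℰ) = { ∅, { B }, { C }, { D }, { E }, { A, F }, { B, C }, { B, D }, { B, E }, { C, D }, { C, E }, { D, E }, { A, B, F }, { A, C, F }, { A, D, F }, { A, E, F }, { B, C, D }, { B, C, E }, { B, D, E }, { C, D, E }, { A, B, C, F }, { A, B, D, F }, { A, B, E, F }, { A, C, D, F }, { A, C, E, F }, { A, D, E, F }, { B, C, D, E }, { A, B, C, D, F }, { A, B, C, E, F }, { A, B, D, E, F }, { A, C, D, E, F }, S }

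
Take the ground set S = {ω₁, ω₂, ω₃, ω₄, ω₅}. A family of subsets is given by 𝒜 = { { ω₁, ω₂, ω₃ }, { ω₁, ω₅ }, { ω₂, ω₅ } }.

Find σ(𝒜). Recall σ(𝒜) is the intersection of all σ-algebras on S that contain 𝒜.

Begin from { {  }, { ω₁, ω₅ }, { ω₂, ω₅ }, { ω₁, ω₂, ω₃ }, S } (that is, 𝒜 plus ∅ and S).
Iteration 1 (5 new):
  { ω₄, ω₅ }  = ᶜ of { ω₁, ω₂, ω₃ }
  { ω₁, ω₂, ω₅ }  = { ω₂, ω₅ } ∪ { ω₁, ω₅ }
  { ω₁, ω₃, ω₄ }  = ᶜ of { ω₂, ω₅ }
  { ω₂, ω₃, ω₄ }  = ᶜ of { ω₁, ω₅ }
  { ω₁, ω₂, ω₃, ω₅ }  = { ω₂, ω₅ } ∪ { ω₁, ω₂, ω₃ }
Iteration 2: +8 →
  { ω₄ }  = ᶜ of { ω₁, ω₂, ω₃, ω₅ }
  { ω₃, ω₄ }  = ᶜ of { ω₁, ω₂, ω₅ }
  { ω₁, ω₄, ω₅ }  = { ω₄, ω₅ } ∪ { ω₁, ω₅ }
  { ω₂, ω₄, ω₅ }  = { ω₂, ω₅ } ∪ { ω₄, ω₅ }
  { ω₁, ω₂, ω₃, ω₄ }  = { ω₁, ω₂, ω₃ } ∪ { ω₂, ω₃, ω₄ }
  { ω₁, ω₂, ω₄, ω₅ }  = { ω₄, ω₅ } ∪ { ω₁, ω₂, ω₅ }
  { ω₁, ω₃, ω₄, ω₅ }  = { ω₄, ω₅ } ∪ { ω₁, ω₃, ω₄ }
  { ω₂, ω₃, ω₄, ω₅ }  = { ω₂, ω₅ } ∪ { ω₂, ω₃, ω₄ }
Iteration 3: 7 new —
  { ω₁ }  = ᶜ of { ω₂, ω₃, ω₄, ω₅ }
  { ω₂ }  = ᶜ of { ω₁, ω₃, ω₄, ω₅ }
  { ω₃ }  = ᶜ of { ω₁, ω₂, ω₄, ω₅ }
  { ω₅ }  = ᶜ of { ω₁, ω₂, ω₃, ω₄ }
  { ω₁, ω₃ }  = ᶜ of { ω₂, ω₄, ω₅ }
  { ω₂, ω₃ }  = ᶜ of { ω₁, ω₄, ω₅ }
  { ω₃, ω₄, ω₅ }  = { ω₄, ω₅ } ∪ { ω₃, ω₄ }
Iteration 4: 6 new —
  { ω₁, ω₂ }  = ᶜ of { ω₃, ω₄, ω₅ }
  { ω₁, ω₄ }  = { ω₄ } ∪ { ω₁ }
  { ω₂, ω₄ }  = { ω₂ } ∪ { ω₄ }
  { ω₃, ω₅ }  = { ω₅ } ∪ { ω₃ }
  { ω₁, ω₃, ω₅ }  = { ω₅ } ∪ { ω₁, ω₃ }
  { ω₂, ω₃, ω₅ }  = { ω₂, ω₅ } ∪ { ω₃ }
Iteration 5: 1 new —
  { ω₁, ω₂, ω₄ }  = ᶜ of { ω₃, ω₅ }
Iteration 6: closed — nothing new.

Therefore σ(𝒜) = { {  }, { ω₁ }, { ω₂ }, { ω₃ }, { ω₄ }, { ω₅ }, { ω₁, ω₂ }, { ω₁, ω₃ }, { ω₁, ω₄ }, { ω₁, ω₅ }, { ω₂, ω₃ }, { ω₂, ω₄ }, { ω₂, ω₅ }, { ω₃, ω₄ }, { ω₃, ω₅ }, { ω₄, ω₅ }, { ω₁, ω₂, ω₃ }, { ω₁, ω₂, ω₄ }, { ω₁, ω₂, ω₅ }, { ω₁, ω₃, ω₄ }, { ω₁, ω₃, ω₅ }, { ω₁, ω₄, ω₅ }, { ω₂, ω₃, ω₄ }, { ω₂, ω₃, ω₅ }, { ω₂, ω₄, ω₅ }, { ω₃, ω₄, ω₅ }, { ω₁, ω₂, ω₃, ω₄ }, { ω₁, ω₂, ω₃, ω₅ }, { ω₁, ω₂, ω₄, ω₅ }, { ω₁, ω₃, ω₄, ω₅ }, { ω₂, ω₃, ω₄, ω₅ }, S } (|σ(𝒜)| = 32).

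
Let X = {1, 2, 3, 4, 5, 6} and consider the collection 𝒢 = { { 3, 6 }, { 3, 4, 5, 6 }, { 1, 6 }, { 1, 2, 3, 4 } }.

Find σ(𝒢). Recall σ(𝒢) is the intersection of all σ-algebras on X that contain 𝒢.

|σ(𝒢)| = 64.  σ(𝒢) = { {}, { 1 }, { 2 }, { 3 }, { 4 }, { 5 }, { 6 }, { 1, 2 }, { 1, 3 }, { 1, 4 }, { 1, 5 }, { 1, 6 }, { 2, 3 }, { 2, 4 }, { 2, 5 }, { 2, 6 }, { 3, 4 }, { 3, 5 }, { 3, 6 }, { 4, 5 }, { 4, 6 }, { 5, 6 }, { 1, 2, 3 }, { 1, 2, 4 }, { 1, 2, 5 }, { 1, 2, 6 }, { 1, 3, 4 }, { 1, 3, 5 }, { 1, 3, 6 }, { 1, 4, 5 }, { 1, 4, 6 }, { 1, 5, 6 }, { 2, 3, 4 }, { 2, 3, 5 }, { 2, 3, 6 }, { 2, 4, 5 }, { 2, 4, 6 }, { 2, 5, 6 }, { 3, 4, 5 }, { 3, 4, 6 }, { 3, 5, 6 }, { 4, 5, 6 }, { 1, 2, 3, 4 }, { 1, 2, 3, 5 }, { 1, 2, 3, 6 }, { 1, 2, 4, 5 }, { 1, 2, 4, 6 }, { 1, 2, 5, 6 }, { 1, 3, 4, 5 }, { 1, 3, 4, 6 }, { 1, 3, 5, 6 }, { 1, 4, 5, 6 }, { 2, 3, 4, 5 }, { 2, 3, 4, 6 }, { 2, 3, 5, 6 }, { 2, 4, 5, 6 }, { 3, 4, 5, 6 }, { 1, 2, 3, 4, 5 }, { 1, 2, 3, 4, 6 }, { 1, 2, 3, 5, 6 }, { 1, 2, 4, 5, 6 }, { 1, 3, 4, 5, 6 }, { 2, 3, 4, 5, 6 }, X }

Check:
Begin from { {}, { 1, 6 }, { 3, 6 }, { 1, 2, 3, 4 }, { 3, 4, 5, 6 }, X } (that is, 𝒢 plus ∅ and X).
Round 1. New:
  { 1, 2 }  = ᶜ of { 3, 4, 5, 6 }
  { 5, 6 }  = ᶜ of { 1, 2, 3, 4 }
  { 1, 3, 6 }  = { 3, 6 } ∪ { 1, 6 }
  { 1, 2, 4, 5 }  = ᶜ of { 3, 6 }
  { 2, 3, 4, 5 }  = ᶜ of { 1, 6 }
  { 1, 2, 3, 4, 6 }  = { 3, 6 } ∪ { 1, 2, 3, 4 }
  { 1, 3, 4, 5, 6 }  = { 3, 4, 5, 6 } ∪ { 1, 6 }
  — 13 sets.
Round 2. New:
  { 2 }  = ᶜ of { 1, 3, 4, 5, 6 }
  { 5 }  = ᶜ of { 1, 2, 3, 4, 6 }
  { 1, 2, 6 }  = { 1, 2 } ∪ { 1, 6 }
  { 1, 5, 6 }  = { 5, 6 } ∪ { 1, 6 }
  { 2, 4, 5 }  = ᶜ of { 1, 3, 6 }
  { 3, 5, 6 }  = { 5, 6 } ∪ { 3, 6 }
  { 1, 2, 3, 6 }  = { 1, 2 } ∪ { 1, 3, 6 }
  { 1, 2, 5, 6 }  = { 5, 6 } ∪ { 1, 2 }
  { 1, 3, 5, 6 }  = { 5, 6 } ∪ { 1, 3, 6 }
  { 1, 2, 3, 4, 5 }  = { 1, 2 } ∪ { 2, 3, 4, 5 }
  { 1, 2, 4, 5, 6 }  = { 5, 6 } ∪ { 1, 2, 4, 5 }
  { 2, 3, 4, 5, 6 }  = { 5, 6 } ∪ { 2, 3, 4, 5 }
  — 25 sets.
Round 3 (16 new):
  { 1 }  = ᶜ of { 2, 3, 4, 5, 6 }
  { 3 }  = ᶜ of { 1, 2, 4, 5, 6 }
  { 6 }  = ᶜ of { 1, 2, 3, 4, 5 }
  { 2, 4 }  = ᶜ of { 1, 3, 5, 6 }
  { 2, 5 }  = { 2 } ∪ { 5 }
  { 3, 4 }  = ᶜ of { 1, 2, 5, 6 }
  { 4, 5 }  = ᶜ of { 1, 2, 3, 6 }
  { 1, 2, 4 }  = ᶜ of { 3, 5, 6 }
  { 1, 2, 5 }  = { 1, 2 } ∪ { 5 }
  { 2, 3, 4 }  = ᶜ of { 1, 5, 6 }
  { 2, 3, 6 }  = { 2 } ∪ { 3, 6 }
  { 2, 5, 6 }  = { 5, 6 } ∪ { 2 }
  { 3, 4, 5 }  = ᶜ of { 1, 2, 6 }
  { 2, 3, 5, 6 }  = { 2 } ∪ { 3, 5, 6 }
  { 2, 4, 5, 6 }  = { 5, 6 } ∪ { 2, 4, 5 }
  { 1, 2, 3, 5, 6 }  = { 5, 6 } ∪ { 1, 2, 3, 6 }
  — 41 sets.
Round 4. New:
  { 4 }  = ᶜ of { 1, 2, 3, 5, 6 }
  { 1, 3 }  = ᶜ of { 2, 4, 5, 6 }
  { 1, 4 }  = ᶜ of { 2, 3, 5, 6 }
  { 1, 5 }  = { 1 } ∪ { 5 }
  { 2, 3 }  = { 2 } ∪ { 3 }
  { 2, 6 }  = { 2 } ∪ { 6 }
  { 3, 5 }  = { 3 } ∪ { 5 }
  { 1, 2, 3 }  = { 1, 2 } ∪ { 3 }
  { 1, 3, 4 }  = ᶜ of { 2, 5, 6 }
  { 1, 4, 5 }  = ᶜ of { 2, 3, 6 }
  { 2, 3, 5 }  = { 3 } ∪ { 2, 5 }
  { 2, 4, 6 }  = { 2, 4 } ∪ { 6 }
  { 3, 4, 6 }  = ᶜ of { 1, 2, 5 }
  { 4, 5, 6 }  = { 4, 5 } ∪ { 5, 6 }
  { 1, 2, 3, 5 }  = { 3 } ∪ { 1, 2, 5 }
  { 1, 2, 4, 6 }  = { 1, 6 } ∪ { 1, 2, 4 }
  { 1, 3, 4, 5 }  = { 1 } ∪ { 3, 4, 5 }
  { 1, 3, 4, 6 }  = ᶜ of { 2, 5 }
  { 1, 4, 5, 6 }  = { 1, 6 } ∪ { 4, 5 }
  { 2, 3, 4, 6 }  = { 3, 4 } ∪ { 2, 3, 6 }
  — 61 sets.
Round 5: 3 new —
  { 4, 6 }  = ᶜ of { 1, 2, 3, 5 }
  { 1, 3, 5 }  = ᶜ of { 2, 4, 6 }
  { 1, 4, 6 }  = ᶜ of { 2, 3, 5 }
  — 64 sets.
Round 6: closed — nothing new.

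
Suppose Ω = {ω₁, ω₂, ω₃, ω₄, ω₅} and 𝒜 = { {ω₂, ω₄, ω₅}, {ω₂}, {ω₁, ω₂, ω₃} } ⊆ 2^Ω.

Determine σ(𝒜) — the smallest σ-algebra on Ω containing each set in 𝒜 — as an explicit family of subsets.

Initial family (5 sets): { ∅, {ω₂}, {ω₁, ω₂, ω₃}, {ω₂, ω₄, ω₅}, Ω }.
Step 1 (3 new):
  {ω₁, ω₃}  = complement {ω₂, ω₄, ω₅}
  {ω₄, ω₅}  = complement {ω₁, ω₂, ω₃}
  {ω₁, ω₃, ω₄, ω₅}  = complement {ω₂}
  (now 8)
Step 2: stable.

σ(𝒜) = { ∅, {ω₂}, {ω₁, ω₃}, {ω₄, ω₅}, {ω₁, ω₂, ω₃}, {ω₂, ω₄, ω₅}, {ω₁, ω₃, ω₄, ω₅}, Ω }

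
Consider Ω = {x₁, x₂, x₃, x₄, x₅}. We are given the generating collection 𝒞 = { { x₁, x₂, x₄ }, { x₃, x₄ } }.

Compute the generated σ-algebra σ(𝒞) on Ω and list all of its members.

Initial family (4 sets): { {}, { x₃, x₄ }, { x₁, x₂, x₄ }, Ω }.
Step 1: +3 →
  { x₃, x₅ }  = ᶜ of { x₁, x₂, x₄ }
  { x₁, x₂, x₅ }  = ᶜ of { x₃, x₄ }
  { x₁, x₂, x₃, x₄ }  = { x₁, x₂, x₄ } ∪ { x₃, x₄ }
  (now 7)
Step 2 adds 4:
  { x₅ }  = ᶜ of { x₁, x₂, x₃, x₄ }
  { x₃, x₄, x₅ }  = { x₃, x₄ } ∪ { x₃, x₅ }
  { x₁, x₂, x₃, x₅ }  = { x₁, x₂, x₅ } ∪ { x₃, x₅ }
  { x₁, x₂, x₄, x₅ }  = { x₁, x₂, x₅ } ∪ { x₁, x₂, x₄ }
  (now 11)
Step 3. New:
  { x₃ }  = ᶜ of { x₁, x₂, x₄, x₅ }
  { x₄ }  = ᶜ of { x₁, x₂, x₃, x₅ }
  { x₁, x₂ }  = ᶜ of { x₃, x₄, x₅ }
  (now 14)
Step 4. New:
  { x₄, x₅ }  = { x₄ } ∪ { x₅ }
  { x₁, x₂, x₃ }  = { x₃ } ∪ { x₁, x₂ }
  (now 16)
Step 5 adds nothing — fixpoint reached.

σ(𝒞) = { {}, { x₃ }, { x₄ }, { x₅ }, { x₁, x₂ }, { x₃, x₄ }, { x₃, x₅ }, { x₄, x₅ }, { x₁, x₂, x₃ }, { x₁, x₂, x₄ }, { x₁, x₂, x₅ }, { x₃, x₄, x₅ }, { x₁, x₂, x₃, x₄ }, { x₁, x₂, x₃, x₅ }, { x₁, x₂, x₄, x₅ }, Ω }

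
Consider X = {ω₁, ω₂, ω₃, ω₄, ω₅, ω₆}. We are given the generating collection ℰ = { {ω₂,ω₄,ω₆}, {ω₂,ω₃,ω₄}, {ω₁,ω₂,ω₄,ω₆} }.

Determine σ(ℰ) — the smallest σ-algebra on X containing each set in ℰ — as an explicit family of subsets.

Take S₀ = ℰ ∪ {∅, X} = { {}, {ω₂,ω₃,ω₄}, {ω₂,ω₄,ω₆}, {ω₁,ω₂,ω₄,ω₆}, X }.
Iteration 1 adds 5:
  {ω₃,ω₅}  = {ω₁,ω₂,ω₄,ω₆}ᶜ
  {ω₁,ω₃,ω₅}  = {ω₂,ω₄,ω₆}ᶜ
  {ω₁,ω₅,ω₆}  = {ω₂,ω₃,ω₄}ᶜ
  {ω₂,ω₃,ω₄,ω₆}  = {ω₂,ω₄,ω₆} ∪ {ω₂,ω₃,ω₄}
  {ω₁,ω₂,ω₃,ω₄,ω₆}  = {ω₁,ω₂,ω₄,ω₆} ∪ {ω₂,ω₃,ω₄}
  — 10 sets.
Iteration 2 (7 new):
  {ω₅}  = {ω₁,ω₂,ω₃,ω₄,ω₆}ᶜ
  {ω₁,ω₅}  = {ω₂,ω₃,ω₄,ω₆}ᶜ
  {ω₁,ω₃,ω₅,ω₆}  = {ω₁,ω₃,ω₅} ∪ {ω₁,ω₅,ω₆}
  {ω₂,ω₃,ω₄,ω₅}  = {ω₂,ω₃,ω₄} ∪ {ω₃,ω₅}
  {ω₁,ω₂,ω₃,ω₄,ω₅}  = {ω₂,ω₃,ω₄} ∪ {ω₁,ω₃,ω₅}
  {ω₁,ω₂,ω₄,ω₅,ω₆}  = {ω₂,ω₄,ω₆} ∪ {ω₁,ω₅,ω₆}
  {ω₂,ω₃,ω₄,ω₅,ω₆}  = {ω₂,ω₄,ω₆} ∪ {ω₃,ω₅}
  — 17 sets.
Iteration 3. New:
  {ω₁}  = {ω₂,ω₃,ω₄,ω₅,ω₆}ᶜ
  {ω₃}  = {ω₁,ω₂,ω₄,ω₅,ω₆}ᶜ
  {ω₆}  = {ω₁,ω₂,ω₃,ω₄,ω₅}ᶜ
  {ω₁,ω₆}  = {ω₂,ω₃,ω₄,ω₅}ᶜ
  {ω₂,ω₄}  = {ω₁,ω₃,ω₅,ω₆}ᶜ
  {ω₂,ω₄,ω₅,ω₆}  = {ω₂,ω₄,ω₆} ∪ {ω₅}
  — 23 sets.
Iteration 4 (9 new):
  {ω₁,ω₃}  = {ω₂,ω₄,ω₅,ω₆}ᶜ
  {ω₃,ω₆}  = {ω₆} ∪ {ω₃}
  {ω₅,ω₆}  = {ω₆} ∪ {ω₅}
  {ω₁,ω₂,ω₄}  = {ω₂,ω₄} ∪ {ω₁}
  {ω₁,ω₃,ω₆}  = {ω₁,ω₆} ∪ {ω₃}
  {ω₂,ω₄,ω₅}  = {ω₅} ∪ {ω₂,ω₄}
  {ω₃,ω₅,ω₆}  = {ω₆} ∪ {ω₃,ω₅}
  {ω₁,ω₂,ω₃,ω₄}  = {ω₂,ω₃,ω₄} ∪ {ω₁}
  {ω₁,ω₂,ω₄,ω₅}  = {ω₁,ω₅} ∪ {ω₂,ω₄}
  — 32 sets.
Iteration 5: stable.

|σ(ℰ)| = 32.  σ(ℰ) = { {}, {ω₁}, {ω₃}, {ω₅}, {ω₆}, {ω₁,ω₃}, {ω₁,ω₅}, {ω₁,ω₆}, {ω₂,ω₄}, {ω₃,ω₅}, {ω₃,ω₆}, {ω₅,ω₆}, {ω₁,ω₂,ω₄}, {ω₁,ω₃,ω₅}, {ω₁,ω₃,ω₆}, {ω₁,ω₅,ω₆}, {ω₂,ω₃,ω₄}, {ω₂,ω₄,ω₅}, {ω₂,ω₄,ω₆}, {ω₃,ω₅,ω₆}, {ω₁,ω₂,ω₃,ω₄}, {ω₁,ω₂,ω₄,ω₅}, {ω₁,ω₂,ω₄,ω₆}, {ω₁,ω₃,ω₅,ω₆}, {ω₂,ω₃,ω₄,ω₅}, {ω₂,ω₃,ω₄,ω₆}, {ω₂,ω₄,ω₅,ω₆}, {ω₁,ω₂,ω₃,ω₄,ω₅}, {ω₁,ω₂,ω₃,ω₄,ω₆}, {ω₁,ω₂,ω₄,ω₅,ω₆}, {ω₂,ω₃,ω₄,ω₅,ω₆}, X }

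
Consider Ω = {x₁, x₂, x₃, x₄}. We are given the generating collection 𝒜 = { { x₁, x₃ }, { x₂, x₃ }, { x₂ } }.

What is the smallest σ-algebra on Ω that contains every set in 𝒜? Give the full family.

Begin from { {}, { x₂ }, { x₁, x₃ }, { x₂, x₃ }, Ω } (that is, 𝒜 plus ∅ and Ω).
Step 1: +4 →
  { x₁, x₄ }  = Ω∖{ x₂, x₃ }
  { x₂, x₄ }  = Ω∖{ x₁, x₃ }
  { x₁, x₂, x₃ }  = { x₂, x₃ } ∪ { x₁, x₃ }
  { x₁, x₃, x₄ }  = Ω∖{ x₂ }
  |family| = 9
Step 2: +3 →
  { x₄ }  = Ω∖{ x₁, x₂, x₃ }
  { x₁, x₂, x₄ }  = { x₂ } ∪ { x₁, x₄ }
  { x₂, x₃, x₄ }  = { x₂, x₃ } ∪ { x₂, x₄ }
  |family| = 12
Step 3: 2 new —
  { x₁ }  = Ω∖{ x₂, x₃, x₄ }
  { x₃ }  = Ω∖{ x₁, x₂, x₄ }
  |family| = 14
Step 4 (2 new):
  { x₁, x₂ }  = { x₂ } ∪ { x₁ }
  { x₃, x₄ }  = { x₃ } ∪ { x₄ }
  |family| = 16
Step 5: no new sets; the family is a σ-algebra.

Hence σ(𝒜) has 16 members: { {}, { x₁ }, { x₂ }, { x₃ }, { x₄ }, { x₁, x₂ }, { x₁, x₃ }, { x₁, x₄ }, { x₂, x₃ }, { x₂, x₄ }, { x₃, x₄ }, { x₁, x₂, x₃ }, { x₁, x₂, x₄ }, { x₁, x₃, x₄ }, { x₂, x₃, x₄ }, Ω }.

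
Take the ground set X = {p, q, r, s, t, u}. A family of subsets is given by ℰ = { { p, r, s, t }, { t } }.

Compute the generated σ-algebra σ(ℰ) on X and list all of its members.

|σ(ℰ)| = 8.  σ(ℰ) = { {  }, { t }, { q, u }, { p, r, s }, { q, t, u }, { p, r, s, t }, { p, q, r, s, u }, X }

Working:
Take S₀ = ℰ ∪ {∅, X} = { {  }, { t }, { p, r, s, t }, X }.
Pass 1: +2 →
  { q, u }  = X∖{ p, r, s, t }
  { p, q, r, s, u }  = X∖{ t }
  — 6 sets.
Pass 2: 1 new —
  { q, t, u }  = { q, u } ∪ { t }
  — 7 sets.
Pass 3: 1 new —
  { p, r, s }  = X∖{ q, t, u }
  — 8 sets.
Pass 4: no new sets; the family is a σ-algebra.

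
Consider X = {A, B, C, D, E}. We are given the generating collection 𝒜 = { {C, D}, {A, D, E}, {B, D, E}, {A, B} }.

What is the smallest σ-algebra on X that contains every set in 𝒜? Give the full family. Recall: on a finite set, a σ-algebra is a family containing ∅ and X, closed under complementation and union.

σ(𝒜) = { {}, {A}, {B}, {C}, {D}, {E}, {A, B}, {A, C}, {A, D}, {A, E}, {B, C}, {B, D}, {B, E}, {C, D}, {C, E}, {D, E}, {A, B, C}, {A, B, D}, {A, B, E}, {A, C, D}, {A, C, E}, {A, D, E}, {B, C, D}, {B, C, E}, {B, D, E}, {C, D, E}, {A, B, C, D}, {A, B, C, E}, {A, B, D, E}, {A, C, D, E}, {B, C, D, E}, X }

Working:
Initial family (6 sets): { {}, {A, B}, {C, D}, {A, D, E}, {B, D, E}, X }.
Pass 1: +8 →
  {A, C}  = ᶜ of {B, D, E}
  {B, C}  = ᶜ of {A, D, E}
  {A, B, E}  = ᶜ of {C, D}
  {C, D, E}  = ᶜ of {A, B}
  {A, B, C, D}  = {C, D} ∪ {A, B}
  {A, B, D, E}  = {A, D, E} ∪ {A, B}
  {A, C, D, E}  = {A, D, E} ∪ {C, D}
  {B, C, D, E}  = {C, D} ∪ {B, D, E}
  [14 total]
Pass 2 (8 new):
  {A}  = ᶜ of {B, C, D, E}
  {B}  = ᶜ of {A, C, D, E}
  {C}  = ᶜ of {A, B, D, E}
  {E}  = ᶜ of {A, B, C, D}
  {A, B, C}  = {A, B} ∪ {B, C}
  {A, C, D}  = {C, D} ∪ {A, C}
  {B, C, D}  = {C, D} ∪ {B, C}
  {A, B, C, E}  = {A, B, E} ∪ {B, C}
  [22 total]
Pass 3: +7 →
  {D}  = ᶜ of {A, B, C, E}
  {A, E}  = ᶜ of {B, C, D}
  {B, E}  = ᶜ of {A, C, D}
  {C, E}  = {E} ∪ {C}
  {D, E}  = ᶜ of {A, B, C}
  {A, C, E}  = {A, C} ∪ {E}
  {B, C, E}  = {E} ∪ {B, C}
  [29 total]
Pass 4: +3 →
  {A, D}  = ᶜ of {B, C, E}
  {B, D}  = ᶜ of {A, C, E}
  {A, B, D}  = ᶜ of {C, E}
  [32 total]
Pass 5: closed — nothing new.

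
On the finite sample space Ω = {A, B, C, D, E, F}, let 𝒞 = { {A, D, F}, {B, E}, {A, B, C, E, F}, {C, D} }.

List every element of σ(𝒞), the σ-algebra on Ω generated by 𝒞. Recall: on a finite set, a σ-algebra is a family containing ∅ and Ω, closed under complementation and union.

Initial family (6 sets): { {}, {B, E}, {C, D}, {A, D, F}, {A, B, C, E, F}, Ω }.
Iteration 1 (6 new):
  {D}  = ᶜ of {A, B, C, E, F}
  {B, C, E}  = ᶜ of {A, D, F}
  {A, B, E, F}  = ᶜ of {C, D}
  {A, C, D, F}  = ᶜ of {B, E}
  {B, C, D, E}  = {B, E} ∪ {C, D}
  {A, B, D, E, F}  = {B, E} ∪ {A, D, F}
  [12 total]
Iteration 2 (3 new):
  {C}  = ᶜ of {A, B, D, E, F}
  {A, F}  = ᶜ of {B, C, D, E}
  {B, D, E}  = {B, E} ∪ {D}
  [15 total]
Iteration 3 adds 1:
  {A, C, F}  = ᶜ of {B, D, E}
  [16 total]
After Iteration 4 the family is unchanged; done.

Hence σ(𝒞) has 16 members: { {}, {C}, {D}, {A, F}, {B, E}, {C, D}, {A, C, F}, {A, D, F}, {B, C, E}, {B, D, E}, {A, B, E, F}, {A, C, D, F}, {B, C, D, E}, {A, B, C, E, F}, {A, B, D, E, F}, Ω }.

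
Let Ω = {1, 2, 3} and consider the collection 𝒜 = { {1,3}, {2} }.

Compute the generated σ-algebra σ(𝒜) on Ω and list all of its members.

Seed the family with 𝒜 together with ∅ and Ω: { {}, {2}, {1,3}, Ω }.
Pass 1: no new sets; the family is a σ-algebra.

Therefore σ(𝒜) = { {}, {2}, {1,3}, Ω } (|σ(𝒜)| = 4).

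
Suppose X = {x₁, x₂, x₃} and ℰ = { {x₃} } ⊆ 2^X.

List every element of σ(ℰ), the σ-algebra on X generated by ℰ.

Start: ℰ ∪ {∅, X} = { {}, {x₃}, X }.
Pass 1 adds 1:
  {x₁, x₂}  = ᶜ of {x₃}
  [4 total]
Pass 2: no new sets; the family is a σ-algebra.

Therefore σ(ℰ) = { {}, {x₃}, {x₁, x₂}, X } (|σ(ℰ)| = 4).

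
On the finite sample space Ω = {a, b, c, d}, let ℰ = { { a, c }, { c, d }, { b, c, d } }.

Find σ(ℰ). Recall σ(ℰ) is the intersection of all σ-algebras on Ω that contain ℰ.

Seed the family with ℰ together with ∅ and Ω: { {  }, { a, c }, { c, d }, { b, c, d }, Ω }.
Iteration 1. New:
  { a }  = { b, c, d }ᶜ
  { a, b }  = { c, d }ᶜ
  { b, d }  = { a, c }ᶜ
  { a, c, d }  = { c, d } ∪ { a, c }
  [9 total]
Iteration 2. New:
  { b }  = { a, c, d }ᶜ
  { a, b, c }  = { a, b } ∪ { a, c }
  { a, b, d }  = { a, b } ∪ { b, d }
  [12 total]
Iteration 3: +2 →
  { c }  = { a, b, d }ᶜ
  { d }  = { a, b, c }ᶜ
  [14 total]
Iteration 4: +2 →
  { a, d }  = { d } ∪ { a }
  { b, c }  = { c } ∪ { b }
  [16 total]
Iteration 5: already closed under ᶜ and ∪.

|σ(ℰ)| = 16.  σ(ℰ) = { {  }, { a }, { b }, { c }, { d }, { a, b }, { a, c }, { a, d }, { b, c }, { b, d }, { c, d }, { a, b, c }, { a, b, d }, { a, c, d }, { b, c, d }, Ω }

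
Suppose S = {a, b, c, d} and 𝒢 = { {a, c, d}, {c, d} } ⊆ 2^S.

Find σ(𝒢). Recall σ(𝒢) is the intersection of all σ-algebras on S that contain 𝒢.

Initial family (4 sets): { ∅, {c, d}, {a, c, d}, S }.
Step 1 adds 2:
  {b}  = {a, c, d}ᶜ
  {a, b}  = {c, d}ᶜ
Step 2: 1 new —
  {b, c, d}  = {c, d} ∪ {b}
Step 3 (1 new):
  {a}  = {b, c, d}ᶜ
Step 4: no new sets; the family is a σ-algebra.

Hence σ(𝒢) has 8 members: { ∅, {a}, {b}, {a, b}, {c, d}, {a, c, d}, {b, c, d}, S }.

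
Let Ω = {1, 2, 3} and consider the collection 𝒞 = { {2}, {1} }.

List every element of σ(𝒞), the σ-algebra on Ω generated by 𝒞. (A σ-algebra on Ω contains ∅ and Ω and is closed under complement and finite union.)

Initial family (4 sets): { {}, {1}, {2}, Ω }.
Round 1 (3 new):
  {1, 2}  = {2} ∪ {1}
  {1, 3}  = Ω∖{2}
  {2, 3}  = Ω∖{1}
  (now 7)
Round 2 (1 new):
  {3}  = Ω∖{1, 2}
  (now 8)
Round 3 adds nothing — fixpoint reached.

σ(𝒞) = { {}, {1}, {2}, {3}, {1, 2}, {1, 3}, {2, 3}, Ω }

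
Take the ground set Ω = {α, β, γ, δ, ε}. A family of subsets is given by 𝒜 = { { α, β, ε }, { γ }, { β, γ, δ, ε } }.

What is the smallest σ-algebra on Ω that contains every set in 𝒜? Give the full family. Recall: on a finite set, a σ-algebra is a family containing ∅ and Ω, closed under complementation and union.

Seed the family with 𝒜 together with ∅ and Ω: { ∅, { γ }, { α, β, ε }, { β, γ, δ, ε }, Ω }.
Step 1: 4 new —
  { α }  = { β, γ, δ, ε }ᶜ
  { γ, δ }  = { α, β, ε }ᶜ
  { α, β, γ, ε }  = { γ } ∪ { α, β, ε }
  { α, β, δ, ε }  = { γ }ᶜ
  (now 9)
Step 2 adds 3:
  { δ }  = { α, β, γ, ε }ᶜ
  { α, γ }  = { γ } ∪ { α }
  { α, γ, δ }  = { γ, δ } ∪ { α }
  (now 12)
Step 3. New:
  { α, δ }  = { δ } ∪ { α }
  { β, ε }  = { α, γ, δ }ᶜ
  { β, δ, ε }  = { α, γ }ᶜ
  (now 15)
Step 4: +1 →
  { β, γ, ε }  = { α, δ }ᶜ
  (now 16)
Step 5: stable.

Hence σ(𝒜) has 16 members: { ∅, { α }, { γ }, { δ }, { α, γ }, { α, δ }, { β, ε }, { γ, δ }, { α, β, ε }, { α, γ, δ }, { β, γ, ε }, { β, δ, ε }, { α, β, γ, ε }, { α, β, δ, ε }, { β, γ, δ, ε }, Ω }.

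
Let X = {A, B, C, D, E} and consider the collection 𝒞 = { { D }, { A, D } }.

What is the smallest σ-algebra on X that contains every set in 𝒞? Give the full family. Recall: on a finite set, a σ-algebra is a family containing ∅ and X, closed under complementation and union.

Seed the family with 𝒞 together with ∅ and X: { ∅, { D }, { A, D }, X }.
Iteration 1 adds 2:
  { B, C, E }  = X∖{ A, D }
  { A, B, C, E }  = X∖{ D }
  (now 6)
Iteration 2 (1 new):
  { B, C, D, E }  = { B, C, E } ∪ { D }
  (now 7)
Iteration 3. New:
  { A }  = X∖{ B, C, D, E }
  (now 8)
Iteration 4: stable.

Hence σ(𝒞) has 8 members: { ∅, { A }, { D }, { A, D }, { B, C, E }, { A, B, C, E }, { B, C, D, E }, X }.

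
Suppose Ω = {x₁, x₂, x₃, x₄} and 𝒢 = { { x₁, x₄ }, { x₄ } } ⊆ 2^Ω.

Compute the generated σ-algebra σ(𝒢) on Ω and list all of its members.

Begin from { ∅, { x₄ }, { x₁, x₄ }, Ω } (that is, 𝒢 plus ∅ and Ω).
Iteration 1 (2 new):
  { x₂, x₃ }  = complement { x₁, x₄ }
  { x₁, x₂, x₃ }  = complement { x₄ }
  (now 6)
Iteration 2 (1 new):
  { x₂, x₃, x₄ }  = { x₂, x₃ } ∪ { x₄ }
  (now 7)
Iteration 3: 1 new —
  { x₁ }  = complement { x₂, x₃, x₄ }
  (now 8)
Iteration 4: closed — nothing new.

Therefore σ(𝒢) = { ∅, { x₁ }, { x₄ }, { x₁, x₄ }, { x₂, x₃ }, { x₁, x₂, x₃ }, { x₂, x₃, x₄ }, Ω } (|σ(𝒢)| = 8).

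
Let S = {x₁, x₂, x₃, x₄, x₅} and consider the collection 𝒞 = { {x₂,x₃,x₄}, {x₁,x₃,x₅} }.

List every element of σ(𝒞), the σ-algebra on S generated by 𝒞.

Begin from { {}, {x₁,x₃,x₅}, {x₂,x₃,x₄}, S } (that is, 𝒞 plus ∅ and S).
Step 1: 2 new —
  {x₁,x₅}  = ᶜ of {x₂,x₃,x₄}
  {x₂,x₄}  = ᶜ of {x₁,x₃,x₅}
Step 2: +1 →
  {x₁,x₂,x₄,x₅}  = {x₁,x₅} ∪ {x₂,x₄}
Step 3 (1 new):
  {x₃}  = ᶜ of {x₁,x₂,x₄,x₅}
Step 4 adds nothing — fixpoint reached.

σ(𝒞) = { {}, {x₃}, {x₁,x₅}, {x₂,x₄}, {x₁,x₃,x₅}, {x₂,x₃,x₄}, {x₁,x₂,x₄,x₅}, S }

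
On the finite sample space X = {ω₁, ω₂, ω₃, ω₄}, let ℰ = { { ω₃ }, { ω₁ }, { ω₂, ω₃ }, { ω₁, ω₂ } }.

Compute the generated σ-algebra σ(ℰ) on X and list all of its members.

σ(ℰ) = { {}, { ω₁ }, { ω₂ }, { ω₃ }, { ω₄ }, { ω₁, ω₂ }, { ω₁, ω₃ }, { ω₁, ω₄ }, { ω₂, ω₃ }, { ω₂, ω₄ }, { ω₃, ω₄ }, { ω₁, ω₂, ω₃ }, { ω₁, ω₂, ω₄ }, { ω₁, ω₃, ω₄ }, { ω₂, ω₃, ω₄ }, X }

Derivation:
Initial family (6 sets): { {}, { ω₁ }, { ω₃ }, { ω₁, ω₂ }, { ω₂, ω₃ }, X }.
Pass 1 (6 new):
  { ω₁, ω₃ }  = { ω₃ } ∪ { ω₁ }
  { ω₁, ω₄ }  = X∖{ ω₂, ω₃ }
  { ω₃, ω₄ }  = X∖{ ω₁, ω₂ }
  { ω₁, ω₂, ω₃ }  = { ω₃ } ∪ { ω₁, ω₂ }
  { ω₁, ω₂, ω₄ }  = X∖{ ω₃ }
  { ω₂, ω₃, ω₄ }  = X∖{ ω₁ }
Pass 2: +3 →
  { ω₄ }  = X∖{ ω₁, ω₂, ω₃ }
  { ω₂, ω₄ }  = X∖{ ω₁, ω₃ }
  { ω₁, ω₃, ω₄ }  = { ω₃, ω₄ } ∪ { ω₁, ω₄ }
Pass 3: +1 →
  { ω₂ }  = X∖{ ω₁, ω₃, ω₄ }
Pass 4 adds nothing — fixpoint reached.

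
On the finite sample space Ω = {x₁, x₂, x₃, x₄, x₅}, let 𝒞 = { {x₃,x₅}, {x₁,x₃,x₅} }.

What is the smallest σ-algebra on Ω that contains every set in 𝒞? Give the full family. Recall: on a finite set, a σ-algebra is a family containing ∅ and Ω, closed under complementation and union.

σ(𝒞) (8 sets): { {}, {x₁}, {x₂,x₄}, {x₃,x₅}, {x₁,x₂,x₄}, {x₁,x₃,x₅}, {x₂,x₃,x₄,x₅}, Ω }

Derivation:
Take S₀ = 𝒞 ∪ {∅, Ω} = { {}, {x₃,x₅}, {x₁,x₃,x₅}, Ω }.
Step 1: +2 →
  {x₂,x₄}  = Ω∖{x₁,x₃,x₅}
  {x₁,x₂,x₄}  = Ω∖{x₃,x₅}
  — 6 sets.
Step 2: 1 new —
  {x₂,x₃,x₄,x₅}  = {x₃,x₅} ∪ {x₂,x₄}
  — 7 sets.
Step 3: 1 new —
  {x₁}  = Ω∖{x₂,x₃,x₄,x₅}
  — 8 sets.
Step 4: no new sets; the family is a σ-algebra.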